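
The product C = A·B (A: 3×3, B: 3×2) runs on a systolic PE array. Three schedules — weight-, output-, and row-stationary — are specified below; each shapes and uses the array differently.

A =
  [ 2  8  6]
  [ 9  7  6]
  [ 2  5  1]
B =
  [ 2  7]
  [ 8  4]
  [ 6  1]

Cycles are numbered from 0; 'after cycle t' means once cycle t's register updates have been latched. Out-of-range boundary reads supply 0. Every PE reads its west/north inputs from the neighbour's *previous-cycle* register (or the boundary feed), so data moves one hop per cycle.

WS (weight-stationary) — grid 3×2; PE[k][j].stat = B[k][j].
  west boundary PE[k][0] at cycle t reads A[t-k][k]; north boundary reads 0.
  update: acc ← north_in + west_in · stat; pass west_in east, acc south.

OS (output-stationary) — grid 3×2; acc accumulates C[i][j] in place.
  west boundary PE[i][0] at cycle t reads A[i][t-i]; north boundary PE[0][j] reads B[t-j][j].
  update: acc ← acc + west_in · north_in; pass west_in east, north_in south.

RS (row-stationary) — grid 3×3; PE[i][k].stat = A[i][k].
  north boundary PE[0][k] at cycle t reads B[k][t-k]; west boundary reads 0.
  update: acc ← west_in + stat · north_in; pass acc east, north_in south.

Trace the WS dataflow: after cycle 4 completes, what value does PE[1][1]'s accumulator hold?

Tracing WS — 3×2 array, target PE[1][1]:
  step 0 · PE0,1: acc=0; fwd→0 fwd↓0
  step 0 · PE1,0: acc=0; fwd→0 fwd↓0
  step 0 · PE1,1: acc=0; fwd→0 fwd↓0
  step 1 · PE0,1: acc=14; fwd→2 fwd↓14
  step 1 · PE1,0: acc=68; fwd→8 fwd↓68
  step 1 · PE1,1: acc=0; fwd→0 fwd↓0
  step 2 · PE0,1: acc=63; fwd→9 fwd↓63
  step 2 · PE1,0: acc=74; fwd→7 fwd↓74
  step 2 · PE1,1: acc=46; fwd→8 fwd↓46
  step 3 · PE0,1: acc=14; fwd→2 fwd↓14
  step 3 · PE1,0: acc=44; fwd→5 fwd↓44
  step 3 · PE1,1: acc=91; fwd→7 fwd↓91
  step 4 · PE0,1: acc=0; fwd→0 fwd↓0
  step 4 · PE1,0: acc=0; fwd→0 fwd↓0
  step 4 · PE1,1: acc=34; fwd→5 fwd↓34

PE[1][1].acc = 34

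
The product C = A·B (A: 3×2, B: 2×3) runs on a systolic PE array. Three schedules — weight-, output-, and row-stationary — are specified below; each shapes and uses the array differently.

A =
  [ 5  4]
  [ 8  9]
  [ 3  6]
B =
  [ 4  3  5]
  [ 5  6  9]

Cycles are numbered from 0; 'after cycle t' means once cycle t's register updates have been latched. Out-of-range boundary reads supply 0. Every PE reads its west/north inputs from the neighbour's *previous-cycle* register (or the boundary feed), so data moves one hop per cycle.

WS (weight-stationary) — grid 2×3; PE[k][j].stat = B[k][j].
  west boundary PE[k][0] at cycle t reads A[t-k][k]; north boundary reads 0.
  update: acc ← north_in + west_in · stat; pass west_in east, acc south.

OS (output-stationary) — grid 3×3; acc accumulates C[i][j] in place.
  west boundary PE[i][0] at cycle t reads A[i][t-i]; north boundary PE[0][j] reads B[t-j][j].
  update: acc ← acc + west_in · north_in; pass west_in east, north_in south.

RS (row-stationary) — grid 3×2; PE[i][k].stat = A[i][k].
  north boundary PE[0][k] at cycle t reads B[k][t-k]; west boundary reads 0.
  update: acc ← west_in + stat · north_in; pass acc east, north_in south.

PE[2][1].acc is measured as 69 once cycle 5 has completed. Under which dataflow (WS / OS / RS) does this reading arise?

dataflow = RS

WS (2×3): PE[2][1] does not exist.
OS [3×3] PE[2][1] across cycles:
  c0 r2c1: 0 / 0 / 0
  c1 r2c1: 0 / 0 / 0
  c2 r2c1: 0 / 0 / 0
  c3 r2c1: 9 / 3 / 3
  c4 r2c1: 45 / 6 / 6
  c5 r2c1: 45 / 0 / 0
RS [3×2] PE[2][1] across cycles:
  c0 r2c1: 0 / 0 / 0
  c1 r2c1: 0 / 0 / 0
  c2 r2c1: 0 / 0 / 0
  c3 r2c1: 42 / 42 / 5
  c4 r2c1: 45 / 45 / 6
  c5 r2c1: 69 / 69 / 9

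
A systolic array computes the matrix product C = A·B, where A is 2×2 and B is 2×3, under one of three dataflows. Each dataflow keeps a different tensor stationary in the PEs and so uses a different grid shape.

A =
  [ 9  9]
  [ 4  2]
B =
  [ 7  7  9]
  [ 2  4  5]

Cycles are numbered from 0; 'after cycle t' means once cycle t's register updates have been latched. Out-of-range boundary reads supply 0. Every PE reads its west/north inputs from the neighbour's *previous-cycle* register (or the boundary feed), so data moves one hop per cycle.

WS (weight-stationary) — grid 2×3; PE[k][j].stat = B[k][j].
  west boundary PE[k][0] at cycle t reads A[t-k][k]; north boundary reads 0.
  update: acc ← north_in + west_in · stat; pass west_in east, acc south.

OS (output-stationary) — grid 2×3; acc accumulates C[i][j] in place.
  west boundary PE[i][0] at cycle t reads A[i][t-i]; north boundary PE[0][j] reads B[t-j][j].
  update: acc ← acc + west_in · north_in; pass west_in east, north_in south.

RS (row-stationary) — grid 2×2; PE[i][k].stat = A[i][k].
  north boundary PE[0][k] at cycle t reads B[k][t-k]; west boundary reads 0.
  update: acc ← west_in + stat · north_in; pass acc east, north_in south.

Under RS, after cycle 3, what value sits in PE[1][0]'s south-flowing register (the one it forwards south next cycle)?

register = 9

Tracing RS — 2×2 array, target PE[1][0]:
  cycle 0: PE[0][0] → acc 63, east 63, south 7
  cycle 0: PE[1][0] → acc 0, east 0, south 0
  cycle 1: PE[0][0] → acc 63, east 63, south 7
  cycle 1: PE[1][0] → acc 28, east 28, south 7
  cycle 2: PE[0][0] → acc 81, east 81, south 9
  cycle 2: PE[1][0] → acc 28, east 28, south 7
  cycle 3: PE[0][0] → acc 0, east 0, south 0
  cycle 3: PE[1][0] → acc 36, east 36, south 9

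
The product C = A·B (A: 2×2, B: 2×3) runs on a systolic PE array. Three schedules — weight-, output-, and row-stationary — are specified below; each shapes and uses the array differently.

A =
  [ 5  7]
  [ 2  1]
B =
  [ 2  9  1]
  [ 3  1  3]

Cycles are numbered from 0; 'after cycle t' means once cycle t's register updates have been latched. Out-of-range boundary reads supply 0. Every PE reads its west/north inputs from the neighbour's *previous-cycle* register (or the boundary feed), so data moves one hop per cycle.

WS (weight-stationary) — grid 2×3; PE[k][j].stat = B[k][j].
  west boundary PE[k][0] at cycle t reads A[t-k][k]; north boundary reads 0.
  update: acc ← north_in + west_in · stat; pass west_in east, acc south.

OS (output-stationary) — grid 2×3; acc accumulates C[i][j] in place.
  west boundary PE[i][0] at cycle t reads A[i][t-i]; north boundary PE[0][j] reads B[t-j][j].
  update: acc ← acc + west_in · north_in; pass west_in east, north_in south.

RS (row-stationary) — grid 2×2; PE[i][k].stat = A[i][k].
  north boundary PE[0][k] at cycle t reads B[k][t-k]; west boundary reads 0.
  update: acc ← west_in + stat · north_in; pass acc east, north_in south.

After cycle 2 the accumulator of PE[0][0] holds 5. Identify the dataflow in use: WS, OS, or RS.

dataflow = RS

WS [2×3] PE[0][0] across cycles:
  c0 r0c0: 10 / 5 / 10
  c1 r0c0: 4 / 2 / 4
  c2 r0c0: 0 / 0 / 0
OS [2×3] PE[0][0] across cycles:
  c0 r0c0: 10 / 5 / 2
  c1 r0c0: 31 / 7 / 3
  c2 r0c0: 31 / 0 / 0
RS [2×2] PE[0][0] across cycles:
  c0 r0c0: 10 / 10 / 2
  c1 r0c0: 45 / 45 / 9
  c2 r0c0: 5 / 5 / 1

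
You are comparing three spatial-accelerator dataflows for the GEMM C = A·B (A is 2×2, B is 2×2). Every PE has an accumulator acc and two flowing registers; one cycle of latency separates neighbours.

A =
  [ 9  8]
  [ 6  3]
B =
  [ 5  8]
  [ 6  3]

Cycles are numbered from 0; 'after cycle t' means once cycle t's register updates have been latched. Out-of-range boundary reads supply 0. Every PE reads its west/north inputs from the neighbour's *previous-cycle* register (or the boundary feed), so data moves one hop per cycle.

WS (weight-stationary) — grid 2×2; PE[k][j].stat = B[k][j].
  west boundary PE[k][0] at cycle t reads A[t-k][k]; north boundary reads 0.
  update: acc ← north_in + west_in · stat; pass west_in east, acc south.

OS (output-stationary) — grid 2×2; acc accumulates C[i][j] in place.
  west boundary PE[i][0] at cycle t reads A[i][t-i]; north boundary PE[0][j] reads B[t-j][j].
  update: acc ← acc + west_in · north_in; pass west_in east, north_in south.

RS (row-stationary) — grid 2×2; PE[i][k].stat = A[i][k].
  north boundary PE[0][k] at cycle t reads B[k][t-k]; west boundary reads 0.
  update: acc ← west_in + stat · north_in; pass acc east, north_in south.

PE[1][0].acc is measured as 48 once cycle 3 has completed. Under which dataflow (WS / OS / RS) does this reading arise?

dataflow = OS

Under WS (2×2), PE[1][0]:
  [0] (1,0) acc=0 (h:0 v:0)
  [1] (1,0) acc=93 (h:8 v:93)
  [2] (1,0) acc=48 (h:3 v:48)
  [3] (1,0) acc=0 (h:0 v:0)
Under OS (2×2), PE[1][0]:
  [0] (1,0) acc=0 (h:0 v:0)
  [1] (1,0) acc=30 (h:6 v:5)
  [2] (1,0) acc=48 (h:3 v:6)
  [3] (1,0) acc=48 (h:0 v:0)
Under RS (2×2), PE[1][0]:
  [0] (1,0) acc=0 (h:0 v:0)
  [1] (1,0) acc=30 (h:30 v:5)
  [2] (1,0) acc=48 (h:48 v:8)
  [3] (1,0) acc=0 (h:0 v:0)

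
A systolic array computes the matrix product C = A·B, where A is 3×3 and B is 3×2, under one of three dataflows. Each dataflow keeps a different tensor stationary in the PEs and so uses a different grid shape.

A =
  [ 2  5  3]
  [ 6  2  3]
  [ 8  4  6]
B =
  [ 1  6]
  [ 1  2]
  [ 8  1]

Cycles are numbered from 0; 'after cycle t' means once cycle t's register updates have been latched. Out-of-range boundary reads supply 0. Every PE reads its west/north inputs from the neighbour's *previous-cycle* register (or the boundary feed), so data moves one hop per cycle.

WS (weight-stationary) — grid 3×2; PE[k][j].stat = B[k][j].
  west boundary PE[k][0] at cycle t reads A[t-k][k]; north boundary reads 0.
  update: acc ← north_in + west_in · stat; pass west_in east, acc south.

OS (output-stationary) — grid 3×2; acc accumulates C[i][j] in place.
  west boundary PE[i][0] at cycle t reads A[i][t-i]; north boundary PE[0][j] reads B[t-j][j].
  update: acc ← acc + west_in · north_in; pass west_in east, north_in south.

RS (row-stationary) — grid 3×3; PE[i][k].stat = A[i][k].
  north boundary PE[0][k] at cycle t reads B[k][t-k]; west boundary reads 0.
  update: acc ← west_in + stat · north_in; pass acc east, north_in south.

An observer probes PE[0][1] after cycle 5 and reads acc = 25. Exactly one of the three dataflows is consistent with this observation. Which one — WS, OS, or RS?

dataflow = OS

— WS: 3×2; PE[0][1] trace:
  @0  [0,1]  acc 0  |  →0  ↓0
  @1  [0,1]  acc 12  |  →2  ↓12
  @2  [0,1]  acc 36  |  →6  ↓36
  @3  [0,1]  acc 48  |  →8  ↓48
  @4  [0,1]  acc 0  |  →0  ↓0
  @5  [0,1]  acc 0  |  →0  ↓0
— OS: 3×2; PE[0][1] trace:
  @0  [0,1]  acc 0  |  →0  ↓0
  @1  [0,1]  acc 12  |  →2  ↓6
  @2  [0,1]  acc 22  |  →5  ↓2
  @3  [0,1]  acc 25  |  →3  ↓1
  @4  [0,1]  acc 25  |  →0  ↓0
  @5  [0,1]  acc 25  |  →0  ↓0
— RS: 3×3; PE[0][1] trace:
  @0  [0,1]  acc 0  |  →0  ↓0
  @1  [0,1]  acc 7  |  →7  ↓1
  @2  [0,1]  acc 22  |  →22  ↓2
  @3  [0,1]  acc 0  |  →0  ↓0
  @4  [0,1]  acc 0  |  →0  ↓0
  @5  [0,1]  acc 0  |  →0  ↓0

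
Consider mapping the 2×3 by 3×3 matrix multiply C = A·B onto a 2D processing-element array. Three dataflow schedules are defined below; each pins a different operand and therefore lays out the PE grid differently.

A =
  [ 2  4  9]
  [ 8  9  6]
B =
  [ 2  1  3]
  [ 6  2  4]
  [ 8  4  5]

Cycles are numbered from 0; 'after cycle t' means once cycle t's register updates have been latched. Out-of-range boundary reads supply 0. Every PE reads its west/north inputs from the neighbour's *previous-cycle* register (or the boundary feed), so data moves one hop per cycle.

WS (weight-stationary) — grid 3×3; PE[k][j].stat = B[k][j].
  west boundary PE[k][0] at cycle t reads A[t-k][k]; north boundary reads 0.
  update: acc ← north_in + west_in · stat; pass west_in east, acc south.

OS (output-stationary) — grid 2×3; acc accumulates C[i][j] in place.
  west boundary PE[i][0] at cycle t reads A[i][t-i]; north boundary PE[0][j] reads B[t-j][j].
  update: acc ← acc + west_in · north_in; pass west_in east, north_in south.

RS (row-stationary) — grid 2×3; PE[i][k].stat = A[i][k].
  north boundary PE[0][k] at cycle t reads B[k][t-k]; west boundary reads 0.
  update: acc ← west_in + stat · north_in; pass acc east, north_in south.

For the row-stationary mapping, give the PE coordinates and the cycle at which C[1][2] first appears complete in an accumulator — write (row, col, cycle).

(row, col, cycle) = (1, 2, 5)

RS: C[1][2] accumulates in PE[1][2]:
  @0  [1,2]  acc 0  |  →0  ↓0
  @1  [1,2]  acc 0  |  →0  ↓0
  @2  [1,2]  acc 0  |  →0  ↓0
  @3  [1,2]  acc 118  |  →118  ↓8
  @4  [1,2]  acc 50  |  →50  ↓4
  @5  [1,2]  acc 90  |  →90  ↓5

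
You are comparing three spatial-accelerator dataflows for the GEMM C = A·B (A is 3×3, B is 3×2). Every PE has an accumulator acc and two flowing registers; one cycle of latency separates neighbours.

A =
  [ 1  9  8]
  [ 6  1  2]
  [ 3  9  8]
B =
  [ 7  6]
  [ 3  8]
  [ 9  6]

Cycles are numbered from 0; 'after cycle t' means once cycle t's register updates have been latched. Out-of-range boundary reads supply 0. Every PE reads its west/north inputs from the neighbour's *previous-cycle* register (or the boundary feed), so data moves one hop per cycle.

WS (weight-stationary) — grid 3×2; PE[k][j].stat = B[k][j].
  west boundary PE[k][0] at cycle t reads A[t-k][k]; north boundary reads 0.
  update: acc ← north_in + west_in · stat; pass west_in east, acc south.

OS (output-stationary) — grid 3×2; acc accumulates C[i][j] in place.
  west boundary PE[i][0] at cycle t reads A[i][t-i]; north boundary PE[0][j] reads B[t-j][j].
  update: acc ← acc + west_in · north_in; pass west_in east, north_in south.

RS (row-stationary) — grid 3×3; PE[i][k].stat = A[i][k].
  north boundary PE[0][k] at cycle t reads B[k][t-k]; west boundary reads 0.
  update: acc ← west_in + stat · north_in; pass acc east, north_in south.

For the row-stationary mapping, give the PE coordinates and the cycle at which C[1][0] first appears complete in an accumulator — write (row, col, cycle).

(row, col, cycle) = (1, 2, 3)

Under RS, C[1][0] lands at PE[1][2]:
  [0] (1,2) acc=0 (h:0 v:0)
  [1] (1,2) acc=0 (h:0 v:0)
  [2] (1,2) acc=0 (h:0 v:0)
  [3] (1,2) acc=63 (h:63 v:9)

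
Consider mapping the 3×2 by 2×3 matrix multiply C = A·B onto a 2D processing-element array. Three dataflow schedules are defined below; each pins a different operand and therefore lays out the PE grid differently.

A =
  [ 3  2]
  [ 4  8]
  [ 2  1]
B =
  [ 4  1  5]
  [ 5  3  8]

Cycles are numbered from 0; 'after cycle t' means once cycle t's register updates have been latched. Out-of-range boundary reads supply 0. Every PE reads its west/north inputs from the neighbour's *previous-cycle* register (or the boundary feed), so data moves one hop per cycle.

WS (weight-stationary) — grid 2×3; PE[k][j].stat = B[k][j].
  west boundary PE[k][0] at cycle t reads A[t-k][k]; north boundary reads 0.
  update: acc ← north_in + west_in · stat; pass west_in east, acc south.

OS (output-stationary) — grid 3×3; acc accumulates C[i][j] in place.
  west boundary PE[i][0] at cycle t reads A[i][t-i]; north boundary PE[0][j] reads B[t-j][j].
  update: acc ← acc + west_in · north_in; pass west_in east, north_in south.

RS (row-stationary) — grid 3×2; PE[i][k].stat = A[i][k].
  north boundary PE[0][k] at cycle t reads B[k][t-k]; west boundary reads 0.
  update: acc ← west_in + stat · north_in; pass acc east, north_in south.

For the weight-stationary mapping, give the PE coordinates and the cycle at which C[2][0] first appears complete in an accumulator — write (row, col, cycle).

(row, col, cycle) = (1, 0, 3)

WS — PE[1][0] is where C[2][0] collects:
  [0] (1,0) acc=0 (h:0 v:0)
  [1] (1,0) acc=22 (h:2 v:22)
  [2] (1,0) acc=56 (h:8 v:56)
  [3] (1,0) acc=13 (h:1 v:13)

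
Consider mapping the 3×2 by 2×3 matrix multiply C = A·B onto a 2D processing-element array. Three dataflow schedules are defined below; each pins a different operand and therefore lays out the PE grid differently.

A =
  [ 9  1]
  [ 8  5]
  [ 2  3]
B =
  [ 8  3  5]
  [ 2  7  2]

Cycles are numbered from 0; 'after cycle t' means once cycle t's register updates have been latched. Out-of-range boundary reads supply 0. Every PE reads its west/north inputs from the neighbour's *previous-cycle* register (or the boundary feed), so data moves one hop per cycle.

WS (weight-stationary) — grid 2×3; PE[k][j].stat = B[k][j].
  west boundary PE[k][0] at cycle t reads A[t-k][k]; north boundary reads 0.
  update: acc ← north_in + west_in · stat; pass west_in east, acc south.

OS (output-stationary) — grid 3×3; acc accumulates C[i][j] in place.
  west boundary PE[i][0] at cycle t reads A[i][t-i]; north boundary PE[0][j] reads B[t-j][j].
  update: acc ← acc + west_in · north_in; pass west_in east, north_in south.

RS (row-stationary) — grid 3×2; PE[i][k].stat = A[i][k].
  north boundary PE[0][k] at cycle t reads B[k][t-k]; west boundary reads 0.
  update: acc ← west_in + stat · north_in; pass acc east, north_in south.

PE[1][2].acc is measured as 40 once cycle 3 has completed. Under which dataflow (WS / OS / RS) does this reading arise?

dataflow = OS

WS (2×3 grid), PE[1][2]:
  t=0 PE[1][2]: acc=0 h=0 v=0
  t=1 PE[1][2]: acc=0 h=0 v=0
  t=2 PE[1][2]: acc=0 h=0 v=0
  t=3 PE[1][2]: acc=47 h=1 v=47
OS (3×3 grid), PE[1][2]:
  t=0 PE[1][2]: acc=0 h=0 v=0
  t=1 PE[1][2]: acc=0 h=0 v=0
  t=2 PE[1][2]: acc=0 h=0 v=0
  t=3 PE[1][2]: acc=40 h=8 v=5
RS: PE[1][2] is outside its 3×2 grid.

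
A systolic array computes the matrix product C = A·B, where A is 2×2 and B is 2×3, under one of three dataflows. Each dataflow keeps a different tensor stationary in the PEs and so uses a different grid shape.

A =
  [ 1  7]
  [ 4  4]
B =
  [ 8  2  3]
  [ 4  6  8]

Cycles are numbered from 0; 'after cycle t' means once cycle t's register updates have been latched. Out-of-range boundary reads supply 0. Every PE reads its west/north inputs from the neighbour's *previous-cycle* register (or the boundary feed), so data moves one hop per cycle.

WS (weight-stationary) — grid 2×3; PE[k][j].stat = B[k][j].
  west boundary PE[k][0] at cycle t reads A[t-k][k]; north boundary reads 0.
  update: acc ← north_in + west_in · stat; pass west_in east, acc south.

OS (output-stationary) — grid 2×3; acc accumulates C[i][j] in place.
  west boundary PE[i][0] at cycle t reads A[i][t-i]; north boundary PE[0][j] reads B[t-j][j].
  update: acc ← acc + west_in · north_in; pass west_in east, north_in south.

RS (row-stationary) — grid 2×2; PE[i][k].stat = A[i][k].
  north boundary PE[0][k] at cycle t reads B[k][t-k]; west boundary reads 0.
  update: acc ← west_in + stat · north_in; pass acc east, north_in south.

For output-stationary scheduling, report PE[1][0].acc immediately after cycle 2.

PE[1][0].acc = 48

OS on a 2×3 grid — tracing PE[1][0] and its feeders:
  c0 r0c0: 8 / 1 / 8
  c0 r1c0: 0 / 0 / 0
  c1 r0c0: 36 / 7 / 4
  c1 r1c0: 32 / 4 / 8
  c2 r0c0: 36 / 0 / 0
  c2 r1c0: 48 / 4 / 4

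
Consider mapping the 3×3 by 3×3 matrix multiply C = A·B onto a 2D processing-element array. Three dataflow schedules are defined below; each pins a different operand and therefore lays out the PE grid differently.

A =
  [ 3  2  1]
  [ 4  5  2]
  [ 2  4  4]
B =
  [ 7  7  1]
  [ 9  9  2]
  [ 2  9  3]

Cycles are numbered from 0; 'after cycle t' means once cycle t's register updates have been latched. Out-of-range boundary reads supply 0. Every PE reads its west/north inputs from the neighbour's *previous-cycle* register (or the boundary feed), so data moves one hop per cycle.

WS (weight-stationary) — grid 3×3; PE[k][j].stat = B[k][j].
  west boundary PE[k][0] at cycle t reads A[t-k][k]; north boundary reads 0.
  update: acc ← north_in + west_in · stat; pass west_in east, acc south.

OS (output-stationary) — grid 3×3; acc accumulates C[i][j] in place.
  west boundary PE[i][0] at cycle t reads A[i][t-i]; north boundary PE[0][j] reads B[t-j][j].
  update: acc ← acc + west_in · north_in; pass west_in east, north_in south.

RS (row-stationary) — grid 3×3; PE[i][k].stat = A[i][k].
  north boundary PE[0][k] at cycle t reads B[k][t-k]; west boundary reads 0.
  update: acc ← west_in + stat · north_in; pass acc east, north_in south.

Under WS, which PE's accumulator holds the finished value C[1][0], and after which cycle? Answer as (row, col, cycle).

(row, col, cycle) = (2, 0, 3)

WS: C[1][0] accumulates in PE[2][0]:
  @0  [2,0]  acc 0  |  →0  ↓0
  @1  [2,0]  acc 0  |  →0  ↓0
  @2  [2,0]  acc 41  |  →1  ↓41
  @3  [2,0]  acc 77  |  →2  ↓77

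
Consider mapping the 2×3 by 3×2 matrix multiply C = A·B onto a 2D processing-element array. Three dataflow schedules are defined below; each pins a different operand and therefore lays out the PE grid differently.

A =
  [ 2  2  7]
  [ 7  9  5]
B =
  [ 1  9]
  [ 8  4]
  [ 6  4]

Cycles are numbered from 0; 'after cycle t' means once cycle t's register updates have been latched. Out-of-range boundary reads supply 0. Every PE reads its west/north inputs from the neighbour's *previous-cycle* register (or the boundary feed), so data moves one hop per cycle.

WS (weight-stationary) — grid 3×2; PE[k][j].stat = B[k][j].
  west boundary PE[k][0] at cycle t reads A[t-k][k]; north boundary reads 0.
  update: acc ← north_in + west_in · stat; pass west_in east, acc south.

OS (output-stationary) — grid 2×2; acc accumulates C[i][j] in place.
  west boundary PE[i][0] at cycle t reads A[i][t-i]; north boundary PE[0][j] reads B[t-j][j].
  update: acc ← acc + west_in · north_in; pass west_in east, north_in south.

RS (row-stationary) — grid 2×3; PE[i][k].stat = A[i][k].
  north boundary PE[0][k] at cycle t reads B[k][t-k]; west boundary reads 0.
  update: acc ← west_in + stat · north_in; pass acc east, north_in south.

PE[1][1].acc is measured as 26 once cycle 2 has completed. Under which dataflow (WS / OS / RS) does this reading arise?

dataflow = WS

— WS: 3×2; PE[1][1] trace:
  after 0 — PE[1][1] acc=0, pass-E 0, pass-S 0
  after 1 — PE[1][1] acc=0, pass-E 0, pass-S 0
  after 2 — PE[1][1] acc=26, pass-E 2, pass-S 26
— OS: 2×2; PE[1][1] trace:
  after 0 — PE[1][1] acc=0, pass-E 0, pass-S 0
  after 1 — PE[1][1] acc=0, pass-E 0, pass-S 0
  after 2 — PE[1][1] acc=63, pass-E 7, pass-S 9
— RS: 2×3; PE[1][1] trace:
  after 0 — PE[1][1] acc=0, pass-E 0, pass-S 0
  after 1 — PE[1][1] acc=0, pass-E 0, pass-S 0
  after 2 — PE[1][1] acc=79, pass-E 79, pass-S 8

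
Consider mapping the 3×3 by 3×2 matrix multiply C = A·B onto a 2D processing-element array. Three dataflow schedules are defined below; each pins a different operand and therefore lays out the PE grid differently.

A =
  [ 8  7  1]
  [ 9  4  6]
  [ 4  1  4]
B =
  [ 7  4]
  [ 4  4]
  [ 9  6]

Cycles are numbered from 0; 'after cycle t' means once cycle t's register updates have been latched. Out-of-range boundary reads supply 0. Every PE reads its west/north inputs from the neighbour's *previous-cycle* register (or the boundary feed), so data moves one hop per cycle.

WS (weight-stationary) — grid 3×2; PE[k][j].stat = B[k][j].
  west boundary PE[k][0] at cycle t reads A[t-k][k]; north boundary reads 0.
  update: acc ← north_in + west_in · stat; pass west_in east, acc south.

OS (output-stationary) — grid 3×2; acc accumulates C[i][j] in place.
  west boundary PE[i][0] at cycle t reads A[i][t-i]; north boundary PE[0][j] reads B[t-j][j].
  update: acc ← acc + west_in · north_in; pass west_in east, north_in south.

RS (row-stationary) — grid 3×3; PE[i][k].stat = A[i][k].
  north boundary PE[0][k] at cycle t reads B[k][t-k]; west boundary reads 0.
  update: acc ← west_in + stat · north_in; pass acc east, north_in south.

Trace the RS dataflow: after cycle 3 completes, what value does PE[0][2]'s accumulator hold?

PE[0][2].acc = 66

RS (3×3). Following PE[0][2] plus its west/north inputs:
  t=0 PE[0][1]: acc=0 h=0 v=0
  t=0 PE[0][2]: acc=0 h=0 v=0
  t=1 PE[0][1]: acc=84 h=84 v=4
  t=1 PE[0][2]: acc=0 h=0 v=0
  t=2 PE[0][1]: acc=60 h=60 v=4
  t=2 PE[0][2]: acc=93 h=93 v=9
  t=3 PE[0][1]: acc=0 h=0 v=0
  t=3 PE[0][2]: acc=66 h=66 v=6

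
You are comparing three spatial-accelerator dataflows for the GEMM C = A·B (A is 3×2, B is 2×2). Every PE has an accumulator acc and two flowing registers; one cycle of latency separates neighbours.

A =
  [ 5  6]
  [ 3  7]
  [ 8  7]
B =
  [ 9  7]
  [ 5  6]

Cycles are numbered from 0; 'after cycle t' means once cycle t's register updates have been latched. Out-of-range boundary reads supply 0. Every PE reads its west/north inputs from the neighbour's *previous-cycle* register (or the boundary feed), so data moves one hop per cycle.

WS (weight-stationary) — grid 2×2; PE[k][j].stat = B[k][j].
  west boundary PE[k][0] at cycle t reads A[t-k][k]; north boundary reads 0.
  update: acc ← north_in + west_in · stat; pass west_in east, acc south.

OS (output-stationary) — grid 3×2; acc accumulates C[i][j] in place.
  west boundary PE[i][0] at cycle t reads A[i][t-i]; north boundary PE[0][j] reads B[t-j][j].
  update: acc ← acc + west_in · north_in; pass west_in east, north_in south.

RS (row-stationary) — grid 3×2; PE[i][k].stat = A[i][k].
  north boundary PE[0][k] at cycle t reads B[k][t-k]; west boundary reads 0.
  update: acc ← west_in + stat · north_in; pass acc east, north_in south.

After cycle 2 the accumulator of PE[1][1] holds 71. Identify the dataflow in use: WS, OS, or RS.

WS (2×2 grid), PE[1][1]:
  @0  [1,1]  acc 0  |  →0  ↓0
  @1  [1,1]  acc 0  |  →0  ↓0
  @2  [1,1]  acc 71  |  →6  ↓71
OS (3×2 grid), PE[1][1]:
  @0  [1,1]  acc 0  |  →0  ↓0
  @1  [1,1]  acc 0  |  →0  ↓0
  @2  [1,1]  acc 21  |  →3  ↓7
RS (3×2 grid), PE[1][1]:
  @0  [1,1]  acc 0  |  →0  ↓0
  @1  [1,1]  acc 0  |  →0  ↓0
  @2  [1,1]  acc 62  |  →62  ↓5

dataflow = WS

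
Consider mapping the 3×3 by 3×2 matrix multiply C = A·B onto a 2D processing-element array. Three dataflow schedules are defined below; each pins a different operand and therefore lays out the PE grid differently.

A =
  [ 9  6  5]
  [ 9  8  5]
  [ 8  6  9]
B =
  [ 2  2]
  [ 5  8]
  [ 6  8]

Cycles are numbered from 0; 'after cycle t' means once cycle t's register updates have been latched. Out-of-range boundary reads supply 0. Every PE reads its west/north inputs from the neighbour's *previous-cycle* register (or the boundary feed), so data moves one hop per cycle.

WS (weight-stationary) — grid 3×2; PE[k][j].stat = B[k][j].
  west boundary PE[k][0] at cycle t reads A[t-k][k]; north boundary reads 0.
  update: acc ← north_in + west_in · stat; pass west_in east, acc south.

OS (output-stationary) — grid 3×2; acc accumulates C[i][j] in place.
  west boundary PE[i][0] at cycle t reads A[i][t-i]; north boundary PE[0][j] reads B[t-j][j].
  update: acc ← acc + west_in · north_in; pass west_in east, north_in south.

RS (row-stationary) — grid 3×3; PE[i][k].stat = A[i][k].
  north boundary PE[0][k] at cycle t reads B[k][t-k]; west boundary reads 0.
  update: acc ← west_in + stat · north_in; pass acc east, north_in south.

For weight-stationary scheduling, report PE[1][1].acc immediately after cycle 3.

PE[1][1].acc = 82

WS 3×2: PE[1][1] cycle-by-cycle (with neighbour feeds):
  after 0 — PE[0][1] acc=0, pass-E 0, pass-S 0
  after 0 — PE[1][0] acc=0, pass-E 0, pass-S 0
  after 0 — PE[1][1] acc=0, pass-E 0, pass-S 0
  after 1 — PE[0][1] acc=18, pass-E 9, pass-S 18
  after 1 — PE[1][0] acc=48, pass-E 6, pass-S 48
  after 1 — PE[1][1] acc=0, pass-E 0, pass-S 0
  after 2 — PE[0][1] acc=18, pass-E 9, pass-S 18
  after 2 — PE[1][0] acc=58, pass-E 8, pass-S 58
  after 2 — PE[1][1] acc=66, pass-E 6, pass-S 66
  after 3 — PE[0][1] acc=16, pass-E 8, pass-S 16
  after 3 — PE[1][0] acc=46, pass-E 6, pass-S 46
  after 3 — PE[1][1] acc=82, pass-E 8, pass-S 82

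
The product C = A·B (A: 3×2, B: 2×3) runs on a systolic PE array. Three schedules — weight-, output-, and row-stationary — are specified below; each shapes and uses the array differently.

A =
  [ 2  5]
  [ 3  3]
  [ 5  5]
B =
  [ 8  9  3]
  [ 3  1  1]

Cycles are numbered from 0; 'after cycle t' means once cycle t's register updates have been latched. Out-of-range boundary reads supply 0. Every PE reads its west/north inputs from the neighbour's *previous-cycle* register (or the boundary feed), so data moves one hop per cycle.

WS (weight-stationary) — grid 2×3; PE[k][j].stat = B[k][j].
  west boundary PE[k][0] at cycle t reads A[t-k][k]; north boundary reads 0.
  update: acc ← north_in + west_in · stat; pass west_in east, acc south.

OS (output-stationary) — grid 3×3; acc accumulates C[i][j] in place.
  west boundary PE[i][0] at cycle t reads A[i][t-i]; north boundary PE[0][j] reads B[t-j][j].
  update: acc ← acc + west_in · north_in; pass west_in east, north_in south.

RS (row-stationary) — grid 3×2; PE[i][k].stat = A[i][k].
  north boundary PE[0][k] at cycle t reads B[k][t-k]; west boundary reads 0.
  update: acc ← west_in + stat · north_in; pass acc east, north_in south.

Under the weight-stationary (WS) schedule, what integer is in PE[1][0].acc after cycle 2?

Tracing WS — 2×3 array, target PE[1][0]:
  0: (0,0).acc=16  regs=<2,16>
  0: (1,0).acc=0  regs=<0,0>
  1: (0,0).acc=24  regs=<3,24>
  1: (1,0).acc=31  regs=<5,31>
  2: (0,0).acc=40  regs=<5,40>
  2: (1,0).acc=33  regs=<3,33>

PE[1][0].acc = 33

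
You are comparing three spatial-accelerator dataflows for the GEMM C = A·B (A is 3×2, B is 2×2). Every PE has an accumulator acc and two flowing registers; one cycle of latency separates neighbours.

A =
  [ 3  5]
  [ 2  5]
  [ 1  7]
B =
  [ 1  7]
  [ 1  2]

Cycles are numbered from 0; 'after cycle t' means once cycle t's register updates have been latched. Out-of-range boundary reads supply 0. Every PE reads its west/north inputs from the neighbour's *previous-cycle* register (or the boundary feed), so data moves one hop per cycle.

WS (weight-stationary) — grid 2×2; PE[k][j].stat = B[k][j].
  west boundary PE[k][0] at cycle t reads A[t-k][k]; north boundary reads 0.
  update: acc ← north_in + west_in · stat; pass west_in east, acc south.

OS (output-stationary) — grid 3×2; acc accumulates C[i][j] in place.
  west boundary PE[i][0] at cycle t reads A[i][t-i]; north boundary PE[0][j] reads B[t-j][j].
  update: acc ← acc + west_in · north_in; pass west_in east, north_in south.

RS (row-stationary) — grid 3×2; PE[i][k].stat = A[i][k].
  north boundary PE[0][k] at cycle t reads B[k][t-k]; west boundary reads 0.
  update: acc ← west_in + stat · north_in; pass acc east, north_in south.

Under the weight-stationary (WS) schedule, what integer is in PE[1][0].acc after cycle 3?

Tracing WS — 2×2 array, target PE[1][0]:
  [0] (0,0) acc=3 (h:3 v:3)
  [0] (1,0) acc=0 (h:0 v:0)
  [1] (0,0) acc=2 (h:2 v:2)
  [1] (1,0) acc=8 (h:5 v:8)
  [2] (0,0) acc=1 (h:1 v:1)
  [2] (1,0) acc=7 (h:5 v:7)
  [3] (0,0) acc=0 (h:0 v:0)
  [3] (1,0) acc=8 (h:7 v:8)

PE[1][0].acc = 8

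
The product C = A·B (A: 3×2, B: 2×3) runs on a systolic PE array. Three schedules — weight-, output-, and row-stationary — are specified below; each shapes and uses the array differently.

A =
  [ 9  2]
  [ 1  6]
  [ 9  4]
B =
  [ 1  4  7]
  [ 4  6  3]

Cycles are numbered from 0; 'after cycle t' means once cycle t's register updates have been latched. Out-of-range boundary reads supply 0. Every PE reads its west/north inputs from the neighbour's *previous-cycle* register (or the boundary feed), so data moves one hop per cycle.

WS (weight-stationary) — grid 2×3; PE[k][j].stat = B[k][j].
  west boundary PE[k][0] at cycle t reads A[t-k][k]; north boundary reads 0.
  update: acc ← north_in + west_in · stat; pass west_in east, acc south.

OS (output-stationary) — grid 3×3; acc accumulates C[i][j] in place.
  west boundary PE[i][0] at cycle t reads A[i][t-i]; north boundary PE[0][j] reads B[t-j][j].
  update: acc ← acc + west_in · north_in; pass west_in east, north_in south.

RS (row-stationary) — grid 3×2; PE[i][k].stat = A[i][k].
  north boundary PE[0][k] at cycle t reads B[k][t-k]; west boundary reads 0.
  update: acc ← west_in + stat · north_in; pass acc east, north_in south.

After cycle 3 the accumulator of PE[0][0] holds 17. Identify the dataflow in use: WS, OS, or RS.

dataflow = OS

WS [2×3] PE[0][0] across cycles:
  c0 r0c0: 9 / 9 / 9
  c1 r0c0: 1 / 1 / 1
  c2 r0c0: 9 / 9 / 9
  c3 r0c0: 0 / 0 / 0
OS [3×3] PE[0][0] across cycles:
  c0 r0c0: 9 / 9 / 1
  c1 r0c0: 17 / 2 / 4
  c2 r0c0: 17 / 0 / 0
  c3 r0c0: 17 / 0 / 0
RS [3×2] PE[0][0] across cycles:
  c0 r0c0: 9 / 9 / 1
  c1 r0c0: 36 / 36 / 4
  c2 r0c0: 63 / 63 / 7
  c3 r0c0: 0 / 0 / 0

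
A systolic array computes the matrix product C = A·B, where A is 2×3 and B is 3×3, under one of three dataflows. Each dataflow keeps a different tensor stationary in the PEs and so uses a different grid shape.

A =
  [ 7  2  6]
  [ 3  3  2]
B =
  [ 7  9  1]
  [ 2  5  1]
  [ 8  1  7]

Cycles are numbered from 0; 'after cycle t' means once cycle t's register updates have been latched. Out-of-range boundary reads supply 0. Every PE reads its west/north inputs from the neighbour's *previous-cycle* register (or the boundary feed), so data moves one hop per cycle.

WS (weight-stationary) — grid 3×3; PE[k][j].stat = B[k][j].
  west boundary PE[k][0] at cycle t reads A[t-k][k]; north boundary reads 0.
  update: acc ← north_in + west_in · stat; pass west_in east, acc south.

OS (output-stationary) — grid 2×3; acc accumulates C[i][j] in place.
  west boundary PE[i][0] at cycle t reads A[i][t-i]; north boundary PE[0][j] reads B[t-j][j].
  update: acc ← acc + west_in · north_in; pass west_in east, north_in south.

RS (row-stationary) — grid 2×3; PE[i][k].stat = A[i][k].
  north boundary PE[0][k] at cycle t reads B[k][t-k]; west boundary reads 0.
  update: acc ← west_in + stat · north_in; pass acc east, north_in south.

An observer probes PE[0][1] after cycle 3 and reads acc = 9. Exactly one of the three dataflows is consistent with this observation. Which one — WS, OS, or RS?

dataflow = RS

WS [3×3] PE[0][1] across cycles:
  after 0 — PE[0][1] acc=0, pass-E 0, pass-S 0
  after 1 — PE[0][1] acc=63, pass-E 7, pass-S 63
  after 2 — PE[0][1] acc=27, pass-E 3, pass-S 27
  after 3 — PE[0][1] acc=0, pass-E 0, pass-S 0
OS [2×3] PE[0][1] across cycles:
  after 0 — PE[0][1] acc=0, pass-E 0, pass-S 0
  after 1 — PE[0][1] acc=63, pass-E 7, pass-S 9
  after 2 — PE[0][1] acc=73, pass-E 2, pass-S 5
  after 3 — PE[0][1] acc=79, pass-E 6, pass-S 1
RS [2×3] PE[0][1] across cycles:
  after 0 — PE[0][1] acc=0, pass-E 0, pass-S 0
  after 1 — PE[0][1] acc=53, pass-E 53, pass-S 2
  after 2 — PE[0][1] acc=73, pass-E 73, pass-S 5
  after 3 — PE[0][1] acc=9, pass-E 9, pass-S 1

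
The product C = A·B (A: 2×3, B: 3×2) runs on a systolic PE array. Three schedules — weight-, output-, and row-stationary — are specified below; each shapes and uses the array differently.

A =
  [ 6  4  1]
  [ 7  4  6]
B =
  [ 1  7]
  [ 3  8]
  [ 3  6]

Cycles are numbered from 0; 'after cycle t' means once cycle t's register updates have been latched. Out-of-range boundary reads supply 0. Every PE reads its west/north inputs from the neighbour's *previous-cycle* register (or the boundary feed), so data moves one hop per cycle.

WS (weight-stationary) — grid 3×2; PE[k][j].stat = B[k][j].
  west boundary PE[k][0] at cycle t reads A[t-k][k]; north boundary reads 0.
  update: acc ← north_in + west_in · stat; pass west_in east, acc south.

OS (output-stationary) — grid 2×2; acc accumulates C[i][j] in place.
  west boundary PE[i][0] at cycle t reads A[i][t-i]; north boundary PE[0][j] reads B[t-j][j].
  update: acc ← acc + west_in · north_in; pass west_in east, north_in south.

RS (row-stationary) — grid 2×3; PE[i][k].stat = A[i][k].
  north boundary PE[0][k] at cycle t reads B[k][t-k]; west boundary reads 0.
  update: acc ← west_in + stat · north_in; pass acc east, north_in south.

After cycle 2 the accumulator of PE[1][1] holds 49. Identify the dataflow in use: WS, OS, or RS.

dataflow = OS

WS [3×2] PE[1][1] across cycles:
  t=0 PE[1][1]: acc=0 h=0 v=0
  t=1 PE[1][1]: acc=0 h=0 v=0
  t=2 PE[1][1]: acc=74 h=4 v=74
OS [2×2] PE[1][1] across cycles:
  t=0 PE[1][1]: acc=0 h=0 v=0
  t=1 PE[1][1]: acc=0 h=0 v=0
  t=2 PE[1][1]: acc=49 h=7 v=7
RS [2×3] PE[1][1] across cycles:
  t=0 PE[1][1]: acc=0 h=0 v=0
  t=1 PE[1][1]: acc=0 h=0 v=0
  t=2 PE[1][1]: acc=19 h=19 v=3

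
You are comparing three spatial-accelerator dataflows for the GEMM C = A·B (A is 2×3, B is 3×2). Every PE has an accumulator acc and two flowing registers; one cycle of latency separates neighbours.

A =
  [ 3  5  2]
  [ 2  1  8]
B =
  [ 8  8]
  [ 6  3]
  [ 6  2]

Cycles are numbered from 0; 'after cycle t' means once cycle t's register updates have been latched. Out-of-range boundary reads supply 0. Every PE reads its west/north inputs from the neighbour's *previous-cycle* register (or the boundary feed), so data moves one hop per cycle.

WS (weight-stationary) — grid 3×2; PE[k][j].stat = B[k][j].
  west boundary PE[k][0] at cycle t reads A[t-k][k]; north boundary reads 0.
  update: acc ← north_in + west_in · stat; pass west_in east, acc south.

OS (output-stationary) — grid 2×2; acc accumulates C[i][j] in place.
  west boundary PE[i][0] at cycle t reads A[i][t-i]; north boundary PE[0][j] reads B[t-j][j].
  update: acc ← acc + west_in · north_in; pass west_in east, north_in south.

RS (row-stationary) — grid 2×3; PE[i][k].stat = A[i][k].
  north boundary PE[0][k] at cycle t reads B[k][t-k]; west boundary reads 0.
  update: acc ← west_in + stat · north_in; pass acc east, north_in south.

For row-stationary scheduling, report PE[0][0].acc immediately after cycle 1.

RS on a 2×3 grid — tracing PE[0][0] and its feeders:
  t=0 PE[0][0]: acc=24 h=24 v=8
  t=1 PE[0][0]: acc=24 h=24 v=8

PE[0][0].acc = 24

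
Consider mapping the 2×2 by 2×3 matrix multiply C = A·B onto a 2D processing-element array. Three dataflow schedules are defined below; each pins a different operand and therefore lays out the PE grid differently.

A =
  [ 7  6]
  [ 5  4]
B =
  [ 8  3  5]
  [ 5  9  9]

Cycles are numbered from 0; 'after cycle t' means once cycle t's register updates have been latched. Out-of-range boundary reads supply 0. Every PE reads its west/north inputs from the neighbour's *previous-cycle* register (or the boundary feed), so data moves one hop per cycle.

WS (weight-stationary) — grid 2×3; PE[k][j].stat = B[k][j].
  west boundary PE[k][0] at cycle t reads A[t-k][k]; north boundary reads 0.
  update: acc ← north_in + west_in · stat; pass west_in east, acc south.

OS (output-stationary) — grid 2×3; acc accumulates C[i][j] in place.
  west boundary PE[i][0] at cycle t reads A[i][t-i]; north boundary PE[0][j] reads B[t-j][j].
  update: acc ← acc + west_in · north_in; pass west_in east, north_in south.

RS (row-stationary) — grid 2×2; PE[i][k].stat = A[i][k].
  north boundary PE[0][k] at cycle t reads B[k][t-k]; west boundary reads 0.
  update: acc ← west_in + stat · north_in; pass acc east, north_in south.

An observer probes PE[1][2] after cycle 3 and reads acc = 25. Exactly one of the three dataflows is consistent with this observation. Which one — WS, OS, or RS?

dataflow = OS

WS (2×3 grid), PE[1][2]:
  after 0 — PE[1][2] acc=0, pass-E 0, pass-S 0
  after 1 — PE[1][2] acc=0, pass-E 0, pass-S 0
  after 2 — PE[1][2] acc=0, pass-E 0, pass-S 0
  after 3 — PE[1][2] acc=89, pass-E 6, pass-S 89
OS (2×3 grid), PE[1][2]:
  after 0 — PE[1][2] acc=0, pass-E 0, pass-S 0
  after 1 — PE[1][2] acc=0, pass-E 0, pass-S 0
  after 2 — PE[1][2] acc=0, pass-E 0, pass-S 0
  after 3 — PE[1][2] acc=25, pass-E 5, pass-S 5
RS (2×2): PE[1][2] does not exist.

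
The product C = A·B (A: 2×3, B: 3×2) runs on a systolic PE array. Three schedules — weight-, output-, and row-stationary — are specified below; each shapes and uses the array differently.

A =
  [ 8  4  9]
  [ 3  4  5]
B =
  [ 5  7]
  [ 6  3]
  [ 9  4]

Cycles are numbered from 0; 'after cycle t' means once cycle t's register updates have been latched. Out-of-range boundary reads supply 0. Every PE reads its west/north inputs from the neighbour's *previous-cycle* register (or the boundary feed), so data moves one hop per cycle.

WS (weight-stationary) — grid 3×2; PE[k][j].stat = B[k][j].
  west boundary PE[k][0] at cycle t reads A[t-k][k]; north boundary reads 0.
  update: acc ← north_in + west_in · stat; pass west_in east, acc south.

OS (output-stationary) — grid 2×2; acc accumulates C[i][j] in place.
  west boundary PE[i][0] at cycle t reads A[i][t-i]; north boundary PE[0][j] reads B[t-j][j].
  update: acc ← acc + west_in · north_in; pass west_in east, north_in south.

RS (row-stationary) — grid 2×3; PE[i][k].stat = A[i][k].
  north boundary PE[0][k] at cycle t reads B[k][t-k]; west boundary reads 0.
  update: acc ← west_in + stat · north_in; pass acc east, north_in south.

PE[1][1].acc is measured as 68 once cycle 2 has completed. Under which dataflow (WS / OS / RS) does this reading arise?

Under WS (3×2), PE[1][1]:
  t=0 PE[1][1]: acc=0 h=0 v=0
  t=1 PE[1][1]: acc=0 h=0 v=0
  t=2 PE[1][1]: acc=68 h=4 v=68
Under OS (2×2), PE[1][1]:
  t=0 PE[1][1]: acc=0 h=0 v=0
  t=1 PE[1][1]: acc=0 h=0 v=0
  t=2 PE[1][1]: acc=21 h=3 v=7
Under RS (2×3), PE[1][1]:
  t=0 PE[1][1]: acc=0 h=0 v=0
  t=1 PE[1][1]: acc=0 h=0 v=0
  t=2 PE[1][1]: acc=39 h=39 v=6

dataflow = WS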